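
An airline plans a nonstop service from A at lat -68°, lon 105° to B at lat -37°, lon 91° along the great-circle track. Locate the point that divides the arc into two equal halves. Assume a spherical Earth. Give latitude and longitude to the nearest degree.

Convert each endpoint to a unit vector on the sphere (x = cos φ cos λ, y = cos φ sin λ, z = sin φ).
The central angle between the endpoints is δ = arccos(p₁·p₂) ≈ 0.558 rad (32.0°).
Interpolate at f = 1/2 with slerp weights a = sin((1−f)δ)/sin δ ≈ 0.520, b = sin(fδ)/sin δ ≈ 0.520.
p = a·p₁ + b·p₂ ≈ (-0.058, 0.604, -0.795); φ = arcsin(p_z) ≈ -52.68°, λ = atan2(p_y, p_x) ≈ 95.46°.

≈ lat -53°, lon 95°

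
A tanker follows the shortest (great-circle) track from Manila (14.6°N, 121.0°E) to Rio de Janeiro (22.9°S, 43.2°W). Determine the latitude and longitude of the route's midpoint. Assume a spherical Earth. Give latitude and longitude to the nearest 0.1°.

From cos δ = sin φ₁ sin φ₂ + cos φ₁ cos φ₂ cos Δλ, the central angle is δ ≈ 2.843 rad (162.9°).
Interpolate at f = 1/2 with slerp weights a = sin((1−f)δ)/sin δ ≈ 3.365, b = sin(fδ)/sin δ ≈ 3.365.
p = a·p₁ + b·p₂ ≈ (0.583, 0.669, -0.461); φ = arcsin(p_z) ≈ -27.46°, λ = atan2(p_y, p_x) ≈ 48.97°.

≈ 27.5°S, 49.0°E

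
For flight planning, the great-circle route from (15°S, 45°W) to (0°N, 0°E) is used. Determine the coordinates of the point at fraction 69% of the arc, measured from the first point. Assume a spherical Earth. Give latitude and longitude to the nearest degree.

≈ (5°S, 14°W)

From cos δ = sin φ₁ sin φ₂ + cos φ₁ cos φ₂ cos Δλ, the central angle is δ ≈ 0.819 rad (46.9°).
Interpolate at f = 0.69 with slerp weights a = sin((1−f)δ)/sin δ ≈ 0.344, b = sin(fδ)/sin δ ≈ 0.733.
p = a·p₁ + b·p₂ ≈ (0.968, -0.235, -0.089); φ = arcsin(p_z) ≈ -5.11°, λ = atan2(p_y, p_x) ≈ -13.64°.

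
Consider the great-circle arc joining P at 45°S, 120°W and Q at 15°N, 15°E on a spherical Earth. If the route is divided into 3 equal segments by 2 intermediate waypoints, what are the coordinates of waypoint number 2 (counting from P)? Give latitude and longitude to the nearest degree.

Write both endpoints as unit vectors p₁, p₂ with components (cos φ cos λ, cos φ sin λ, sin φ).
The central angle between the endpoints is δ = arccos(p₁·p₂) ≈ 2.300 rad (131.8°).
Interpolate at f = 2/3 with slerp weights a = sin((1−f)δ)/sin δ ≈ 0.930, b = sin(fδ)/sin δ ≈ 1.340.
p = a·p₁ + b·p₂ ≈ (0.921, -0.235, -0.311); φ = arcsin(p_z) ≈ -18.11°, λ = atan2(p_y, p_x) ≈ -14.28°.

≈ 18°S, 14°W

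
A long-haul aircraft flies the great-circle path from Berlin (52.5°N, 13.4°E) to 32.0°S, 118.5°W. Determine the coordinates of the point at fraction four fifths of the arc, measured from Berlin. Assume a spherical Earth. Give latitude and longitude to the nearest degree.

Convert each endpoint to a unit vector on the sphere (x = cos φ cos λ, y = cos φ sin λ, z = sin φ).
The central angle between the endpoints is δ = arccos(p₁·p₂) ≈ 2.442 rad (139.9°).
Interpolate at f = 4/5 with slerp weights a = sin((1−f)δ)/sin δ ≈ 0.729, b = sin(fδ)/sin δ ≈ 1.441.
p = a·p₁ + b·p₂ ≈ (-0.151, -0.971, -0.185); φ = arcsin(p_z) ≈ -10.68°, λ = atan2(p_y, p_x) ≈ -98.86°.

≈ 11°S, 99°W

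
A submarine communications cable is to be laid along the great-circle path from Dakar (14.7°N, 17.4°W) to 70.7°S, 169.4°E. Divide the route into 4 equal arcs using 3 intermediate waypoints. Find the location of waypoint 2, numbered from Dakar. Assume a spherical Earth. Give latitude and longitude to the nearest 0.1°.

From cos δ = sin φ₁ sin φ₂ + cos φ₁ cos φ₂ cos Δλ, the central angle is δ ≈ 2.161 rad (123.8°).
Interpolate at f = 2/4 with slerp weights a = sin((1−f)δ)/sin δ ≈ 1.062, b = sin(fδ)/sin δ ≈ 1.062.
p = a·p₁ + b·p₂ ≈ (0.635, -0.243, -0.733); φ = arcsin(p_z) ≈ -47.14°, λ = atan2(p_y, p_x) ≈ -20.90°.

≈ 47.1°S, 20.9°W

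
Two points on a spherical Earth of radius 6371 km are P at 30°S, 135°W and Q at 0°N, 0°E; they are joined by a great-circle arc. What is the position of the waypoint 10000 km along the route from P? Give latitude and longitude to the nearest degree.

≈ 23°S, 31°W

Convert each endpoint to a unit vector on the sphere (x = cos φ cos λ, y = cos φ sin λ, z = sin φ).
The central angle between the endpoints is δ = arccos(p₁·p₂) ≈ 2.230 rad (127.8°). The total great-circle distance is δ·R ≈ 2.230 × 6371 ≈ 14206 km, so the target fraction is f = 10000/14206 ≈ 0.704.
Interpolate at f ≈ 0.704 with slerp weights a = sin((1−f)δ)/sin δ ≈ 0.776, b = sin(fδ)/sin δ ≈ 1.265.
p = a·p₁ + b·p₂ ≈ (0.790, -0.475, -0.388); φ = arcsin(p_z) ≈ -22.82°, λ = atan2(p_y, p_x) ≈ -31.03°.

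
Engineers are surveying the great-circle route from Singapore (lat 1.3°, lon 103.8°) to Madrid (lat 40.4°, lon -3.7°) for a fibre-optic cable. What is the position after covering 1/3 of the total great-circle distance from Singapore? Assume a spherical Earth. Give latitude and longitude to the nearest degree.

Write both endpoints as unit vectors p₁, p₂ with components (cos φ cos λ, cos φ sin λ, sin φ).
The central angle between the endpoints is δ = arccos(p₁·p₂) ≈ 1.787 rad (102.4°).
Interpolate at f = 1/3 with slerp weights a = sin((1−f)δ)/sin δ ≈ 0.951, b = sin(fδ)/sin δ ≈ 0.574.
p = a·p₁ + b·p₂ ≈ (0.210, 0.895, 0.394); φ = arcsin(p_z) ≈ 23.19°, λ = atan2(p_y, p_x) ≈ 76.81°.

≈ lat 23°, lon 77°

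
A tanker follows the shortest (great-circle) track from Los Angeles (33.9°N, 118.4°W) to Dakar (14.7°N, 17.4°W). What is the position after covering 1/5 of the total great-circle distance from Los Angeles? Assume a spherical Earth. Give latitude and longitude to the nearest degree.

The haversine formula gives a central angle δ ≈ 1.582 rad (90.7°) between the endpoints.
Interpolate at f = 1/5 with slerp weights a = sin((1−f)δ)/sin δ ≈ 0.954, b = sin(fδ)/sin δ ≈ 0.311.
p = a·p₁ + b·p₂ ≈ (-0.089, -0.787, 0.611); φ = arcsin(p_z) ≈ 37.67°, λ = atan2(p_y, p_x) ≈ -96.48°.

≈ 38°N, 96°W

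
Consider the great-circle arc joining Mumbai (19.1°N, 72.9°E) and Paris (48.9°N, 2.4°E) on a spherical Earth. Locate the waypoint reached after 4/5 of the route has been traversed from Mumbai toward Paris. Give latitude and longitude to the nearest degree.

≈ 47°N, 21°E

From cos δ = sin φ₁ sin φ₂ + cos φ₁ cos φ₂ cos Δλ, the central angle is δ ≈ 1.100 rad (63.0°).
Interpolate at f = 4/5 with slerp weights a = sin((1−f)δ)/sin δ ≈ 0.245, b = sin(fδ)/sin δ ≈ 0.865.
p = a·p₁ + b·p₂ ≈ (0.636, 0.245, 0.732); φ = arcsin(p_z) ≈ 47.04°, λ = atan2(p_y, p_x) ≈ 21.06°.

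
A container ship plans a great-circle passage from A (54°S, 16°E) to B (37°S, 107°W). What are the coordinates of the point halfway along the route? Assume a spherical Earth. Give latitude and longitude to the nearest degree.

≈ (64°S, 61°W)

From cos δ = sin φ₁ sin φ₂ + cos φ₁ cos φ₂ cos Δλ, the central angle is δ ≈ 1.337 rad (76.6°).
Interpolate at f = 1/2 with slerp weights a = sin((1−f)δ)/sin δ ≈ 0.637, b = sin(fδ)/sin δ ≈ 0.637.
p = a·p₁ + b·p₂ ≈ (0.211, -0.383, -0.899); φ = arcsin(p_z) ≈ -64.04°, λ = atan2(p_y, p_x) ≈ -61.15°.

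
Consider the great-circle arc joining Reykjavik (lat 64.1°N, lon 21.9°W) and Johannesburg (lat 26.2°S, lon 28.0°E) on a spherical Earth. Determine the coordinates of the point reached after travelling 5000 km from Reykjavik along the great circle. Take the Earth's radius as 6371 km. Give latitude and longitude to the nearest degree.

Write both endpoints as unit vectors p₁, p₂ with components (cos φ cos λ, cos φ sin λ, sin φ).
The central angle between the endpoints is δ = arccos(p₁·p₂) ≈ 1.716 rad (98.3°). The total great-circle distance is δ·R ≈ 1.716 × 6371 ≈ 10933 km, so the target fraction is f = 5000/10933 ≈ 0.457.
Interpolate at f ≈ 0.457 with slerp weights a = sin((1−f)δ)/sin δ ≈ 0.811, b = sin(fδ)/sin δ ≈ 0.714.
p = a·p₁ + b·p₂ ≈ (0.894, 0.169, 0.414); φ = arcsin(p_z) ≈ 24.46°, λ = atan2(p_y, p_x) ≈ 10.68°.

≈ lat 24°N, lon 11°E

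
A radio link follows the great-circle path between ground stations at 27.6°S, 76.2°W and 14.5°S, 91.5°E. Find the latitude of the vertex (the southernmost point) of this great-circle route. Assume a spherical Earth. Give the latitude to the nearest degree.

The great circle lies in the plane with unit normal n̂ = (p₁ × p₂)/|p₁ × p₂|.
Here n̂_z ≈ +0.264; the vertex latitude is φ_max = arccos|n̂_z| ≈ 74.7°.
Check via Clairaut: cos φ_max = |cos φ₁| · sin C = cos(27.6°)·sin(162.6°) ≈ 0.264, again giving ≈ 74.7°.

≈ 75°S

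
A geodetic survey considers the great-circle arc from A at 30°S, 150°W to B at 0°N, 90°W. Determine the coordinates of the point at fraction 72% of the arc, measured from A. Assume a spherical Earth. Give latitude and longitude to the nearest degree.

Convert each endpoint to a unit vector on the sphere (x = cos φ cos λ, y = cos φ sin λ, z = sin φ).
The central angle between the endpoints is δ = arccos(p₁·p₂) ≈ 1.123 rad (64.3°).
Interpolate at f = 0.72 with slerp weights a = sin((1−f)δ)/sin δ ≈ 0.343, b = sin(fδ)/sin δ ≈ 0.802.
p = a·p₁ + b·p₂ ≈ (-0.257, -0.951, -0.172); φ = arcsin(p_z) ≈ -9.88°, λ = atan2(p_y, p_x) ≈ -105.14°.

≈ 10°S, 105°W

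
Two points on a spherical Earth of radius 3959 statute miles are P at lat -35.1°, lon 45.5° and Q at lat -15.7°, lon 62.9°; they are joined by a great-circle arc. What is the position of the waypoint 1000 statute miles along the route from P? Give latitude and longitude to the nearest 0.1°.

≈ lat -24.1°, lon 56.3°

Write both endpoints as unit vectors p₁, p₂ with components (cos φ cos λ, cos φ sin λ, sin φ).
The central angle between the endpoints is δ = arccos(p₁·p₂) ≈ 0.434 rad (24.9°). The total great-circle distance is δ·R ≈ 0.434 × 3959 ≈ 1719 mi, so the target fraction is f = 1000/1719 ≈ 0.582.
Interpolate at f ≈ 0.582 with slerp weights a = sin((1−f)δ)/sin δ ≈ 0.429, b = sin(fδ)/sin δ ≈ 0.594.
p = a·p₁ + b·p₂ ≈ (0.507, 0.760, -0.408); φ = arcsin(p_z) ≈ -24.06°, λ = atan2(p_y, p_x) ≈ 56.29°.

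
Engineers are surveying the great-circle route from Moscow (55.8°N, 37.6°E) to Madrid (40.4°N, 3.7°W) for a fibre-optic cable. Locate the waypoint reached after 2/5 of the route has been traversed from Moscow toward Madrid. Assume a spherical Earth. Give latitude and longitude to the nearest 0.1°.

≈ (51.5°N, 17.9°E)

Convert each endpoint to a unit vector on the sphere (x = cos φ cos λ, y = cos φ sin λ, z = sin φ).
The central angle between the endpoints is δ = arccos(p₁·p₂) ≈ 0.540 rad (30.9°).
Interpolate at f = 2/5 with slerp weights a = sin((1−f)δ)/sin δ ≈ 0.619, b = sin(fδ)/sin δ ≈ 0.417.
p = a·p₁ + b·p₂ ≈ (0.593, 0.192, 0.782); φ = arcsin(p_z) ≈ 51.47°, λ = atan2(p_y, p_x) ≈ 17.94°.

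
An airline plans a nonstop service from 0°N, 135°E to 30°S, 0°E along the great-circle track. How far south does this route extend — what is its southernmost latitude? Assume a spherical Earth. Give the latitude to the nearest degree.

The great circle lies in the plane with unit normal n̂ = (p₁ × p₂)/|p₁ × p₂|.
Here n̂_z ≈ -0.775; the vertex latitude is φ_max = arccos|n̂_z| ≈ 39.2°.

≈ 39°S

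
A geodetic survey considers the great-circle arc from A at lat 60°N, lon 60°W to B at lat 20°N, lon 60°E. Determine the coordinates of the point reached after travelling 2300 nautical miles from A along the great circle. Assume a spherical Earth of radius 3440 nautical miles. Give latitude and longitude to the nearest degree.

Convert each endpoint to a unit vector on the sphere (x = cos φ cos λ, y = cos φ sin λ, z = sin φ).
The central angle between the endpoints is δ = arccos(p₁·p₂) ≈ 1.509 rad (86.5°). The total great-circle distance is δ·R ≈ 1.509 × 3440 ≈ 5193 nmi, so the target fraction is f = 2300/5193 ≈ 0.443.
Interpolate at f ≈ 0.443 with slerp weights a = sin((1−f)δ)/sin δ ≈ 0.747, b = sin(fδ)/sin δ ≈ 0.621.
p = a·p₁ + b·p₂ ≈ (0.478, 0.182, 0.859); φ = arcsin(p_z) ≈ 59.21°, λ = atan2(p_y, p_x) ≈ 20.84°.

≈ lat 59°N, lon 21°E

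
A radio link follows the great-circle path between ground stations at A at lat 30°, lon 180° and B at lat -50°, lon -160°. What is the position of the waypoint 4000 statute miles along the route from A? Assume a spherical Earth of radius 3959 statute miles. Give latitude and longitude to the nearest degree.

≈ lat -27°, lon -168°

Convert each endpoint to a unit vector on the sphere (x = cos φ cos λ, y = cos φ sin λ, z = sin φ).
The central angle between the endpoints is δ = arccos(p₁·p₂) ≈ 1.430 rad (81.9°). The total great-circle distance is δ·R ≈ 1.430 × 3959 ≈ 5662 mi, so the target fraction is f = 4000/5662 ≈ 0.706.
Interpolate at f ≈ 0.706 with slerp weights a = sin((1−f)δ)/sin δ ≈ 0.412, b = sin(fδ)/sin δ ≈ 0.855.
p = a·p₁ + b·p₂ ≈ (-0.873, -0.188, -0.449); φ = arcsin(p_z) ≈ -26.71°, λ = atan2(p_y, p_x) ≈ -167.85°.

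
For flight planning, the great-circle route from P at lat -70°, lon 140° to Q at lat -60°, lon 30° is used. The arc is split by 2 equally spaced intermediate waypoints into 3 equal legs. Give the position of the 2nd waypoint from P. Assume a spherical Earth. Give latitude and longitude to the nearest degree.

≈ lat -71°, lon 51°

From cos δ = sin φ₁ sin φ₂ + cos φ₁ cos φ₂ cos Δλ, the central angle is δ ≈ 0.715 rad (40.9°).
Interpolate at f = 2/3 with slerp weights a = sin((1−f)δ)/sin δ ≈ 0.360, b = sin(fδ)/sin δ ≈ 0.700.
p = a·p₁ + b·p₂ ≈ (0.209, 0.254, -0.944); φ = arcsin(p_z) ≈ -70.80°, λ = atan2(p_y, p_x) ≈ 50.61°.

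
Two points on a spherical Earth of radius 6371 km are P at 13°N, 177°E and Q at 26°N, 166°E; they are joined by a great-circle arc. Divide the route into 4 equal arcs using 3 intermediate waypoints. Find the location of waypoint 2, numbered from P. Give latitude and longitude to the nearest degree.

Write both endpoints as unit vectors p₁, p₂ with components (cos φ cos λ, cos φ sin λ, sin φ).
The central angle between the endpoints is δ = arccos(p₁·p₂) ≈ 0.290 rad (16.6°).
Interpolate at f = 2/4 with slerp weights a = sin((1−f)δ)/sin δ ≈ 0.505, b = sin(fδ)/sin δ ≈ 0.505.
p = a·p₁ + b·p₂ ≈ (-0.932, 0.136, 0.335); φ = arcsin(p_z) ≈ 19.58°, λ = atan2(p_y, p_x) ≈ 171.72°.

≈ 20°N, 172°E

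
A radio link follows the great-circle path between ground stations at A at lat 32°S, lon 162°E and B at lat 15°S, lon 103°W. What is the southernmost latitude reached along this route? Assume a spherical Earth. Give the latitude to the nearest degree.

The great circle lies in the plane with unit normal n̂ = (p₁ × p₂)/|p₁ × p₂|.
Here n̂_z ≈ +0.818; the vertex latitude is φ_max = arccos|n̂_z| ≈ 35.1°.
Check via Clairaut: cos φ_max = |cos φ₁| · sin C = cos(32.0°)·sin(105.3°) ≈ 0.818, again giving ≈ 35.1°.

≈ 35°S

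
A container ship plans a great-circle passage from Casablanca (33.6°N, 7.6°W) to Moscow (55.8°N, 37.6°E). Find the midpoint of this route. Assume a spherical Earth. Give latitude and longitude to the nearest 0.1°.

Convert each endpoint to a unit vector on the sphere (x = cos φ cos λ, y = cos φ sin λ, z = sin φ).
The central angle between the endpoints is δ = arccos(p₁·p₂) ≈ 0.664 rad (38.0°).
Interpolate at f = 1/2 with slerp weights a = sin((1−f)δ)/sin δ ≈ 0.529, b = sin(fδ)/sin δ ≈ 0.529.
p = a·p₁ + b·p₂ ≈ (0.672, 0.123, 0.730); φ = arcsin(p_z) ≈ 46.89°, λ = atan2(p_y, p_x) ≈ 10.38°.

≈ 46.9°N, 10.4°E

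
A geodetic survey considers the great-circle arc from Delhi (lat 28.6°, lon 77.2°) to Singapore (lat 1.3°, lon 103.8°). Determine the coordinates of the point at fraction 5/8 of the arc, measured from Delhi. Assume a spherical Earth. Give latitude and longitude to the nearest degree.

≈ lat 12°, lon 95°

Convert each endpoint to a unit vector on the sphere (x = cos φ cos λ, y = cos φ sin λ, z = sin φ).
The central angle between the endpoints is δ = arccos(p₁·p₂) ≈ 0.651 rad (37.3°).
Interpolate at f = 5/8 with slerp weights a = sin((1−f)δ)/sin δ ≈ 0.399, b = sin(fδ)/sin δ ≈ 0.653.
p = a·p₁ + b·p₂ ≈ (-0.078, 0.975, 0.206); φ = arcsin(p_z) ≈ 11.87°, λ = atan2(p_y, p_x) ≈ 94.58°.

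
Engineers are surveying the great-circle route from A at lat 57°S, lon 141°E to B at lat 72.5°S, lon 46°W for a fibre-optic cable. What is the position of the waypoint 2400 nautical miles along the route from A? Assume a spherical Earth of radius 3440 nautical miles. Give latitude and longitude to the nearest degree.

≈ lat 83°S, lon 53°W

The haversine formula gives a central angle δ ≈ 0.880 rad (50.4°) between the endpoints. The total great-circle distance is δ·R ≈ 0.880 × 3440 ≈ 3027 nmi, so the target fraction is f = 2400/3027 ≈ 0.793.
Interpolate at f ≈ 0.793 with slerp weights a = sin((1−f)δ)/sin δ ≈ 0.235, b = sin(fδ)/sin δ ≈ 0.834.
p = a·p₁ + b·p₂ ≈ (0.075, -0.100, -0.992); φ = arcsin(p_z) ≈ -82.84°, λ = atan2(p_y, p_x) ≈ -53.19°.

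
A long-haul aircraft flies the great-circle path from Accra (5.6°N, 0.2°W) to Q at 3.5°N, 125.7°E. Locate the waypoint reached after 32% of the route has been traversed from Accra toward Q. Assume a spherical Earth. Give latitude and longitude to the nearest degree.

≈ 10°N, 40°E

From cos δ = sin φ₁ sin φ₂ + cos φ₁ cos φ₂ cos Δλ, the central angle is δ ≈ 2.185 rad (125.2°).
Interpolate at f = 0.32 with slerp weights a = sin((1−f)δ)/sin δ ≈ 1.219, b = sin(fδ)/sin δ ≈ 0.788.
p = a·p₁ + b·p₂ ≈ (0.755, 0.634, 0.167); φ = arcsin(p_z) ≈ 9.62°, λ = atan2(p_y, p_x) ≈ 40.04°.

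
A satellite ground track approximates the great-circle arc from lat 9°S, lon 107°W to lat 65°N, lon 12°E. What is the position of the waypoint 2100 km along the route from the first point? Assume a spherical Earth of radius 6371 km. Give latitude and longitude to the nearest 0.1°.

≈ lat 8.4°N, lon 99.6°W

Write both endpoints as unit vectors p₁, p₂ with components (cos φ cos λ, cos φ sin λ, sin φ).
The central angle between the endpoints is δ = arccos(p₁·p₂) ≈ 1.922 rad (110.1°). The total great-circle distance is δ·R ≈ 1.922 × 6371 ≈ 12246 km, so the target fraction is f = 2100/12246 ≈ 0.171.
Interpolate at f ≈ 0.171 with slerp weights a = sin((1−f)δ)/sin δ ≈ 1.065, b = sin(fδ)/sin δ ≈ 0.345.
p = a·p₁ + b·p₂ ≈ (-0.165, -0.975, 0.146); φ = arcsin(p_z) ≈ 8.39°, λ = atan2(p_y, p_x) ≈ -99.60°.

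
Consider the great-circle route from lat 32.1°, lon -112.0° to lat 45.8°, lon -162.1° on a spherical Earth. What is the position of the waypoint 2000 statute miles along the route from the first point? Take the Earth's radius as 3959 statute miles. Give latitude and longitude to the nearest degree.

≈ lat 44°, lon -146°

Convert each endpoint to a unit vector on the sphere (x = cos φ cos λ, y = cos φ sin λ, z = sin φ).
The central angle between the endpoints is δ = arccos(p₁·p₂) ≈ 0.708 rad (40.6°). The total great-circle distance is δ·R ≈ 0.708 × 3959 ≈ 2802 mi, so the target fraction is f = 2000/2802 ≈ 0.714.
Interpolate at f ≈ 0.714 with slerp weights a = sin((1−f)δ)/sin δ ≈ 0.310, b = sin(fδ)/sin δ ≈ 0.744.
p = a·p₁ + b·p₂ ≈ (-0.592, -0.403, 0.698); φ = arcsin(p_z) ≈ 44.28°, λ = atan2(p_y, p_x) ≈ -145.78°.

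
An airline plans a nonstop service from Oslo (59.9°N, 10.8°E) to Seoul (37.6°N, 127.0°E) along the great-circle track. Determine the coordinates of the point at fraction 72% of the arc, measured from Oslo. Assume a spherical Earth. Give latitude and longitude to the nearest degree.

≈ 54°N, 111°E

Convert each endpoint to a unit vector on the sphere (x = cos φ cos λ, y = cos φ sin λ, z = sin φ).
The central angle between the endpoints is δ = arccos(p₁·p₂) ≈ 1.211 rad (69.4°).
Interpolate at f = 0.72 with slerp weights a = sin((1−f)δ)/sin δ ≈ 0.355, b = sin(fδ)/sin δ ≈ 0.818.
p = a·p₁ + b·p₂ ≈ (-0.215, 0.551, 0.806); φ = arcsin(p_z) ≈ 53.75°, λ = atan2(p_y, p_x) ≈ 111.31°.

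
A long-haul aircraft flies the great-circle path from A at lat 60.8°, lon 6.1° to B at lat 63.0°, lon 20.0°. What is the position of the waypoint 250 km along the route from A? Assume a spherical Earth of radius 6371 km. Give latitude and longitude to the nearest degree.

≈ lat 62°, lon 10°

Convert each endpoint to a unit vector on the sphere (x = cos φ cos λ, y = cos φ sin λ, z = sin φ).
The central angle between the endpoints is δ = arccos(p₁·p₂) ≈ 0.120 rad (6.9°). The total great-circle distance is δ·R ≈ 0.120 × 6371 ≈ 766 km, so the target fraction is f = 250/766 ≈ 0.326.
Interpolate at f ≈ 0.326 with slerp weights a = sin((1−f)δ)/sin δ ≈ 0.675, b = sin(fδ)/sin δ ≈ 0.327.
p = a·p₁ + b·p₂ ≈ (0.467, 0.086, 0.880); φ = arcsin(p_z) ≈ 61.67°, λ = atan2(p_y, p_x) ≈ 10.41°.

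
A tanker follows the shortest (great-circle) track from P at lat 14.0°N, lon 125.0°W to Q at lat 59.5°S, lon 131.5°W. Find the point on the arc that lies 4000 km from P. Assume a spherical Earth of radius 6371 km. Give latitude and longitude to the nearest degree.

≈ lat 22°S, lon 127°W

Convert each endpoint to a unit vector on the sphere (x = cos φ cos λ, y = cos φ sin λ, z = sin φ).
The central angle between the endpoints is δ = arccos(p₁·p₂) ≈ 1.286 rad (73.7°). The total great-circle distance is δ·R ≈ 1.286 × 6371 ≈ 8194 km, so the target fraction is f = 4000/8194 ≈ 0.488.
Interpolate at f ≈ 0.488 with slerp weights a = sin((1−f)δ)/sin δ ≈ 0.637, b = sin(fδ)/sin δ ≈ 0.612.
p = a·p₁ + b·p₂ ≈ (-0.561, -0.739, -0.373); φ = arcsin(p_z) ≈ -21.91°, λ = atan2(p_y, p_x) ≈ -127.17°.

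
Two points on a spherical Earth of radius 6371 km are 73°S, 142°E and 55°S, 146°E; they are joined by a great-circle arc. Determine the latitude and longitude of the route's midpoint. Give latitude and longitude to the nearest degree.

Convert each endpoint to a unit vector on the sphere (x = cos φ cos λ, y = cos φ sin λ, z = sin φ).
The central angle between the endpoints is δ = arccos(p₁·p₂) ≈ 0.315 rad (18.1°).
Interpolate at f = 1/2 with slerp weights a = sin((1−f)δ)/sin δ ≈ 0.506, b = sin(fδ)/sin δ ≈ 0.506.
p = a·p₁ + b·p₂ ≈ (-0.357, 0.254, -0.899); φ = arcsin(p_z) ≈ -64.01°, λ = atan2(p_y, p_x) ≈ 144.65°.

≈ 64°S, 145°E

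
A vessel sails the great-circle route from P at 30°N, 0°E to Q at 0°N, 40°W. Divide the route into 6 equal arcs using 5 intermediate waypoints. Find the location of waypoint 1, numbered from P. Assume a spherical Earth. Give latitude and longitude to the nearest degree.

Write both endpoints as unit vectors p₁, p₂ with components (cos φ cos λ, cos φ sin λ, sin φ).
The central angle between the endpoints is δ = arccos(p₁·p₂) ≈ 0.845 rad (48.4°).
Interpolate at f = 1/6 with slerp weights a = sin((1−f)δ)/sin δ ≈ 0.866, b = sin(fδ)/sin δ ≈ 0.188.
p = a·p₁ + b·p₂ ≈ (0.893, -0.121, 0.433); φ = arcsin(p_z) ≈ 25.64°, λ = atan2(p_y, p_x) ≈ -7.69°.

≈ 26°N, 8°W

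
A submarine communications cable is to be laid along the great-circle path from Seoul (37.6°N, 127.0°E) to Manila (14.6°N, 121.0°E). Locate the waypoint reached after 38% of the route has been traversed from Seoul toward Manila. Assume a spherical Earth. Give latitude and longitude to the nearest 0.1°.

Write both endpoints as unit vectors p₁, p₂ with components (cos φ cos λ, cos φ sin λ, sin φ).
The central angle between the endpoints is δ = arccos(p₁·p₂) ≈ 0.412 rad (23.6°).
Interpolate at f = 0.38 with slerp weights a = sin((1−f)δ)/sin δ ≈ 0.631, b = sin(fδ)/sin δ ≈ 0.389.
p = a·p₁ + b·p₂ ≈ (-0.495, 0.722, 0.483); φ = arcsin(p_z) ≈ 28.89°, λ = atan2(p_y, p_x) ≈ 124.42°.

≈ 28.9°N, 124.4°E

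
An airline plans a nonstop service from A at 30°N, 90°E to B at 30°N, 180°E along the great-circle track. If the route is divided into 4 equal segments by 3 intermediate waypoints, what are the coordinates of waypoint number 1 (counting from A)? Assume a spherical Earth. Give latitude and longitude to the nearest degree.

≈ 37°N, 111°E

Convert each endpoint to a unit vector on the sphere (x = cos φ cos λ, y = cos φ sin λ, z = sin φ).
The central angle between the endpoints is δ = arccos(p₁·p₂) ≈ 1.318 rad (75.5°).
Interpolate at f = 1/4 with slerp weights a = sin((1−f)δ)/sin δ ≈ 0.863, b = sin(fδ)/sin δ ≈ 0.334.
p = a·p₁ + b·p₂ ≈ (-0.289, 0.747, 0.598); φ = arcsin(p_z) ≈ 36.76°, λ = atan2(p_y, p_x) ≈ 111.18°.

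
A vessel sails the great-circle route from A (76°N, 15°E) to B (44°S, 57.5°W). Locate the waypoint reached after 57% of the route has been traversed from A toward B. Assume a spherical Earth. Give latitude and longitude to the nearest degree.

≈ (10°N, 43°W)

Convert each endpoint to a unit vector on the sphere (x = cos φ cos λ, y = cos φ sin λ, z = sin φ).
The central angle between the endpoints is δ = arccos(p₁·p₂) ≈ 2.242 rad (128.4°).
Interpolate at f = 0.57 with slerp weights a = sin((1−f)δ)/sin δ ≈ 1.049, b = sin(fδ)/sin δ ≈ 1.222.
p = a·p₁ + b·p₂ ≈ (0.717, -0.676, 0.169); φ = arcsin(p_z) ≈ 9.70°, λ = atan2(p_y, p_x) ≈ -43.29°.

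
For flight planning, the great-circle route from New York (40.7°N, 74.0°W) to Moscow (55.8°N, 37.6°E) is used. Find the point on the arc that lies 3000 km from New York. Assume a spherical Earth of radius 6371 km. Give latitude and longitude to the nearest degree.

≈ (60°N, 43°W)

Write both endpoints as unit vectors p₁, p₂ with components (cos φ cos λ, cos φ sin λ, sin φ).
The central angle between the endpoints is δ = arccos(p₁·p₂) ≈ 1.178 rad (67.5°). The total great-circle distance is δ·R ≈ 1.178 × 6371 ≈ 7507 km, so the target fraction is f = 3000/7507 ≈ 0.400.
Interpolate at f ≈ 0.400 with slerp weights a = sin((1−f)δ)/sin δ ≈ 0.703, b = sin(fδ)/sin δ ≈ 0.491.
p = a·p₁ + b·p₂ ≈ (0.366, -0.344, 0.865); φ = arcsin(p_z) ≈ 59.86°, λ = atan2(p_y, p_x) ≈ -43.27°.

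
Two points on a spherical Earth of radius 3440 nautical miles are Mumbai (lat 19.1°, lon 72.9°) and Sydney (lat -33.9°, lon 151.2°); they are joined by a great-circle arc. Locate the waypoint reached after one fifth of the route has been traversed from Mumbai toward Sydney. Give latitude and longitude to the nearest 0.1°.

≈ lat 7.9°, lon 87.8°

Write both endpoints as unit vectors p₁, p₂ with components (cos φ cos λ, cos φ sin λ, sin φ).
The central angle between the endpoints is δ = arccos(p₁·p₂) ≈ 1.594 rad (91.3°).
Interpolate at f = 1/5 with slerp weights a = sin((1−f)δ)/sin δ ≈ 0.957, b = sin(fδ)/sin δ ≈ 0.314.
p = a·p₁ + b·p₂ ≈ (0.038, 0.990, 0.138); φ = arcsin(p_z) ≈ 7.95°, λ = atan2(p_y, p_x) ≈ 87.81°.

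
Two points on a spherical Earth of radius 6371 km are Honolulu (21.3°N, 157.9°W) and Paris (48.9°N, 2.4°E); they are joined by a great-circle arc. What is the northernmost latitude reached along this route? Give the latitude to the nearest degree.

≈ 77°N

The great circle lies in the plane with unit normal n̂ = (p₁ × p₂)/|p₁ × p₂|.
Here n̂_z ≈ +0.217; the vertex latitude is φ_max = arccos|n̂_z| ≈ 77.5°.
Check via Clairaut: cos φ_max = |cos φ₁| · sin C = cos(21.3°)·sin(13.4°) ≈ 0.217, again giving ≈ 77.5°.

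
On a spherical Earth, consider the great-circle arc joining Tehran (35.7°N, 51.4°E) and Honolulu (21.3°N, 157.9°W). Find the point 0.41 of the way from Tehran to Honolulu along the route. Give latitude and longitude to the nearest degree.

The haversine formula gives a central angle δ ≈ 2.035 rad (116.6°) between the endpoints.
Interpolate at f = 0.41 with slerp weights a = sin((1−f)δ)/sin δ ≈ 1.043, b = sin(fδ)/sin δ ≈ 0.829.
p = a·p₁ + b·p₂ ≈ (-0.187, 0.371, 0.909); φ = arcsin(p_z) ≈ 65.43°, λ = atan2(p_y, p_x) ≈ 116.73°.

≈ 65°N, 117°E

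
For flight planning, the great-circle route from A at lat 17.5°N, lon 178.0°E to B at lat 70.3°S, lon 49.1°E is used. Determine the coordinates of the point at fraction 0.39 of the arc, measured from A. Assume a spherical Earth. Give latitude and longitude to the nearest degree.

≈ lat 27°S, lon 164°E

From cos δ = sin φ₁ sin φ₂ + cos φ₁ cos φ₂ cos Δλ, the central angle is δ ≈ 2.077 rad (119.0°).
Interpolate at f = 0.39 with slerp weights a = sin((1−f)δ)/sin δ ≈ 1.091, b = sin(fδ)/sin δ ≈ 0.828.
p = a·p₁ + b·p₂ ≈ (-0.857, 0.247, -0.452); φ = arcsin(p_z) ≈ -26.85°, λ = atan2(p_y, p_x) ≈ 163.90°.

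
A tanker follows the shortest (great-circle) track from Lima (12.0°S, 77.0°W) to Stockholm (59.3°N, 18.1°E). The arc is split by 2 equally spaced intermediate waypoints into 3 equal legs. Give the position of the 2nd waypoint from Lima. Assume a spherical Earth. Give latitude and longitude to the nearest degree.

≈ 45°N, 34°W

Convert each endpoint to a unit vector on the sphere (x = cos φ cos λ, y = cos φ sin λ, z = sin φ).
The central angle between the endpoints is δ = arccos(p₁·p₂) ≈ 1.796 rad (102.9°).
Interpolate at f = 2/3 with slerp weights a = sin((1−f)δ)/sin δ ≈ 0.578, b = sin(fδ)/sin δ ≈ 0.955.
p = a·p₁ + b·p₂ ≈ (0.591, -0.399, 0.701); φ = arcsin(p_z) ≈ 44.51°, λ = atan2(p_y, p_x) ≈ -34.07°.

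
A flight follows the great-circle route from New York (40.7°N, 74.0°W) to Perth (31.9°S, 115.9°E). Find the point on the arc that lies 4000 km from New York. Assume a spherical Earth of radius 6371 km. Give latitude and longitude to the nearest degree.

≈ 57°N, 124°W

Convert each endpoint to a unit vector on the sphere (x = cos φ cos λ, y = cos φ sin λ, z = sin φ).
The central angle between the endpoints is δ = arccos(p₁·p₂) ≈ 2.935 rad (168.1°). The total great-circle distance is δ·R ≈ 2.935 × 6371 ≈ 18696 km, so the target fraction is f = 4000/18696 ≈ 0.214.
Interpolate at f ≈ 0.214 with slerp weights a = sin((1−f)δ)/sin δ ≈ 3.606, b = sin(fδ)/sin δ ≈ 2.858.
p = a·p₁ + b·p₂ ≈ (-0.306, -0.445, 0.841); φ = arcsin(p_z) ≈ 57.28°, λ = atan2(p_y, p_x) ≈ -124.50°.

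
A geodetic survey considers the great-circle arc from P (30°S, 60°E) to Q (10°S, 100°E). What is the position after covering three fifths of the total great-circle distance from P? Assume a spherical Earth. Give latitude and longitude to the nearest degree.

≈ (19°S, 85°E)

From cos δ = sin φ₁ sin φ₂ + cos φ₁ cos φ₂ cos Δλ, the central angle is δ ≈ 0.737 rad (42.3°).
Interpolate at f = 3/5 with slerp weights a = sin((1−f)δ)/sin δ ≈ 0.432, b = sin(fδ)/sin δ ≈ 0.637.
p = a·p₁ + b·p₂ ≈ (0.078, 0.942, -0.327); φ = arcsin(p_z) ≈ -19.07°, λ = atan2(p_y, p_x) ≈ 85.25°.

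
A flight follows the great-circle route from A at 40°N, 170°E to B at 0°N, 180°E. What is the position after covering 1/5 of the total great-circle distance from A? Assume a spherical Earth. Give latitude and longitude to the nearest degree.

≈ 32°N, 173°E

Write both endpoints as unit vectors p₁, p₂ with components (cos φ cos λ, cos φ sin λ, sin φ).
The central angle between the endpoints is δ = arccos(p₁·p₂) ≈ 0.716 rad (41.0°).
Interpolate at f = 1/5 with slerp weights a = sin((1−f)δ)/sin δ ≈ 0.826, b = sin(fδ)/sin δ ≈ 0.217.
p = a·p₁ + b·p₂ ≈ (-0.840, 0.110, 0.531); φ = arcsin(p_z) ≈ 32.06°, λ = atan2(p_y, p_x) ≈ 172.55°.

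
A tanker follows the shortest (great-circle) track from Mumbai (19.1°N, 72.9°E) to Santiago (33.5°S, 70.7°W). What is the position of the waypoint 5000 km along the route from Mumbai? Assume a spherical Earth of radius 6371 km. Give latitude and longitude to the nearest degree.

The haversine formula gives a central angle δ ≈ 2.523 rad (144.6°) between the endpoints. The total great-circle distance is δ·R ≈ 2.523 × 6371 ≈ 16076 km, so the target fraction is f = 5000/16076 ≈ 0.311.
Interpolate at f ≈ 0.311 with slerp weights a = sin((1−f)δ)/sin δ ≈ 1.701, b = sin(fδ)/sin δ ≈ 1.219.
p = a·p₁ + b·p₂ ≈ (0.809, 0.577, -0.116); φ = arcsin(p_z) ≈ -6.68°, λ = atan2(p_y, p_x) ≈ 35.50°.

≈ 7°S, 35°E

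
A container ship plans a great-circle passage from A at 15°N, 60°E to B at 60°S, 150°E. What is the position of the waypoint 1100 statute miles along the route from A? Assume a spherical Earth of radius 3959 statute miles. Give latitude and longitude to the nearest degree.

The haversine formula gives a central angle δ ≈ 1.797 rad (103.0°) between the endpoints. The total great-circle distance is δ·R ≈ 1.797 × 3959 ≈ 7114 mi, so the target fraction is f = 1100/7114 ≈ 0.155.
Interpolate at f ≈ 0.155 with slerp weights a = sin((1−f)δ)/sin δ ≈ 1.025, b = sin(fδ)/sin δ ≈ 0.281.
p = a·p₁ + b·p₂ ≈ (0.373, 0.928, 0.021); φ = arcsin(p_z) ≈ 1.23°, λ = atan2(p_y, p_x) ≈ 68.09°.

≈ 1°N, 68°E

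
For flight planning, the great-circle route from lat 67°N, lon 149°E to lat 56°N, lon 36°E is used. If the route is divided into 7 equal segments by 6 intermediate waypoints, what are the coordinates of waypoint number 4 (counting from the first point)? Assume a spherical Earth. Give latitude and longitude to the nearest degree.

≈ lat 71°N, lon 68°E

The haversine formula gives a central angle δ ≈ 0.826 rad (47.3°) between the endpoints.
Interpolate at f = 4/7 with slerp weights a = sin((1−f)δ)/sin δ ≈ 0.472, b = sin(fδ)/sin δ ≈ 0.618.
p = a·p₁ + b·p₂ ≈ (0.122, 0.298, 0.947); φ = arcsin(p_z) ≈ 71.21°, λ = atan2(p_y, p_x) ≈ 67.77°.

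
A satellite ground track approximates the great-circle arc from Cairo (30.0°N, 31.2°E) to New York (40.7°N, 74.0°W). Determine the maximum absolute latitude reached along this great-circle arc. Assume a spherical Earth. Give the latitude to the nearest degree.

≈ 50°N

The great circle lies in the plane with unit normal n̂ = (p₁ × p₂)/|p₁ × p₂|.
Here n̂_z ≈ -0.641; the vertex latitude is φ_max = arccos|n̂_z| ≈ 50.1°.
Check via Clairaut: cos φ_max = |cos φ₁| · sin C = cos(30.0°)·sin(47.8°) ≈ 0.641, again giving ≈ 50.1°.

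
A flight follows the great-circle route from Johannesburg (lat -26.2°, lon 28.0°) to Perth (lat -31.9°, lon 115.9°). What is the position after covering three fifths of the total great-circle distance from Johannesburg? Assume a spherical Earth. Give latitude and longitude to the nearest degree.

Write both endpoints as unit vectors p₁, p₂ with components (cos φ cos λ, cos φ sin λ, sin φ).
The central angle between the endpoints is δ = arccos(p₁·p₂) ≈ 1.307 rad (74.9°).
Interpolate at f = 3/5 with slerp weights a = sin((1−f)δ)/sin δ ≈ 0.517, b = sin(fδ)/sin δ ≈ 0.731.
p = a·p₁ + b·p₂ ≈ (0.138, 0.776, -0.615); φ = arcsin(p_z) ≈ -37.94°, λ = atan2(p_y, p_x) ≈ 79.89°.

≈ lat -38°, lon 80°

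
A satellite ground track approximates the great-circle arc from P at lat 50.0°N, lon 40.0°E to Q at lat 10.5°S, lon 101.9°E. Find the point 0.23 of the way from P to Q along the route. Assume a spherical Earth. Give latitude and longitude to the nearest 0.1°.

≈ lat 38.9°N, lon 61.1°E

Convert each endpoint to a unit vector on the sphere (x = cos φ cos λ, y = cos φ sin λ, z = sin φ).
The central angle between the endpoints is δ = arccos(p₁·p₂) ≈ 1.412 rad (80.9°).
Interpolate at f = 0.23 with slerp weights a = sin((1−f)δ)/sin δ ≈ 0.897, b = sin(fδ)/sin δ ≈ 0.323.
p = a·p₁ + b·p₂ ≈ (0.376, 0.681, 0.628); φ = arcsin(p_z) ≈ 38.90°, λ = atan2(p_y, p_x) ≈ 61.11°.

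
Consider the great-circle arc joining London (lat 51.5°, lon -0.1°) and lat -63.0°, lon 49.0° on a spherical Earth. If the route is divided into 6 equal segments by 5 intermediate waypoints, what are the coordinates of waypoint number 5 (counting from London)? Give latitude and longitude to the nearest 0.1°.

Convert each endpoint to a unit vector on the sphere (x = cos φ cos λ, y = cos φ sin λ, z = sin φ).
The central angle between the endpoints is δ = arccos(p₁·p₂) ≈ 2.109 rad (120.8°).
Interpolate at f = 5/6 with slerp weights a = sin((1−f)δ)/sin δ ≈ 0.401, b = sin(fδ)/sin δ ≈ 1.144.
p = a·p₁ + b·p₂ ≈ (0.590, 0.392, -0.706); φ = arcsin(p_z) ≈ -44.89°, λ = atan2(p_y, p_x) ≈ 33.56°.

≈ lat -44.9°, lon 33.6°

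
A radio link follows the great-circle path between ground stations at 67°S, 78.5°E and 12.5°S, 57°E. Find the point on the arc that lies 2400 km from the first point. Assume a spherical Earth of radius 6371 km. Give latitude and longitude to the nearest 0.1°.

The haversine formula gives a central angle δ ≈ 0.983 rad (56.3°) between the endpoints. The total great-circle distance is δ·R ≈ 0.983 × 6371 ≈ 6266 km, so the target fraction is f = 2400/6266 ≈ 0.383.
Interpolate at f ≈ 0.383 with slerp weights a = sin((1−f)δ)/sin δ ≈ 0.685, b = sin(fδ)/sin δ ≈ 0.442.
p = a·p₁ + b·p₂ ≈ (0.288, 0.624, -0.726); φ = arcsin(p_z) ≈ -46.57°, λ = atan2(p_y, p_x) ≈ 65.20°.

≈ 46.6°S, 65.2°E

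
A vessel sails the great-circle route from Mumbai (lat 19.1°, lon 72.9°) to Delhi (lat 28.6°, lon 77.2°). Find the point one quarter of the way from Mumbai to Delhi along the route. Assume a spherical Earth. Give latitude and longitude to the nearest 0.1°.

≈ lat 21.5°, lon 73.9°

Write both endpoints as unit vectors p₁, p₂ with components (cos φ cos λ, cos φ sin λ, sin φ).
The central angle between the endpoints is δ = arccos(p₁·p₂) ≈ 0.179 rad (10.3°).
Interpolate at f = 1/4 with slerp weights a = sin((1−f)δ)/sin δ ≈ 0.752, b = sin(fδ)/sin δ ≈ 0.251.
p = a·p₁ + b·p₂ ≈ (0.258, 0.894, 0.366); φ = arcsin(p_z) ≈ 21.49°, λ = atan2(p_y, p_x) ≈ 73.92°.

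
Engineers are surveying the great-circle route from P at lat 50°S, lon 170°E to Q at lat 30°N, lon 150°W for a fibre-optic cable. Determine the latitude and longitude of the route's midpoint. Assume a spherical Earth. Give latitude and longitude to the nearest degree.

Convert each endpoint to a unit vector on the sphere (x = cos φ cos λ, y = cos φ sin λ, z = sin φ).
The central angle between the endpoints is δ = arccos(p₁·p₂) ≈ 1.527 rad (87.5°).
Interpolate at f = 1/2 with slerp weights a = sin((1−f)δ)/sin δ ≈ 0.692, b = sin(fδ)/sin δ ≈ 0.692.
p = a·p₁ + b·p₂ ≈ (-0.957, -0.222, -0.184); φ = arcsin(p_z) ≈ -10.61°, λ = atan2(p_y, p_x) ≈ -166.92°.

≈ lat 11°S, lon 167°W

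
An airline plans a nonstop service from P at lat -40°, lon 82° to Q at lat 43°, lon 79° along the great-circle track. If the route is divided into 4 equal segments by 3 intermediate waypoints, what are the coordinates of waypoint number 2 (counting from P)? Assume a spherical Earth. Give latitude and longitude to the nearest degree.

≈ lat 2°, lon 81°

Convert each endpoint to a unit vector on the sphere (x = cos φ cos λ, y = cos φ sin λ, z = sin φ).
The central angle between the endpoints is δ = arccos(p₁·p₂) ≈ 1.449 rad (83.0°).
Interpolate at f = 2/4 with slerp weights a = sin((1−f)δ)/sin δ ≈ 0.668, b = sin(fδ)/sin δ ≈ 0.668.
p = a·p₁ + b·p₂ ≈ (0.164, 0.986, 0.026); φ = arcsin(p_z) ≈ 1.50°, λ = atan2(p_y, p_x) ≈ 80.53°.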